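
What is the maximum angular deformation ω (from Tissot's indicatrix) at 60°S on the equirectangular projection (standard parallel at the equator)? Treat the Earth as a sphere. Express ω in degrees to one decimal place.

38.9°

For the equirectangular projection with φ₀ = 0 (plate carrée), h = 1 along meridians and k = sec φ along parallels.
At 60°: h = 1.000, k = 2.000; principal scales a = 2.000, b = 1.000.
sin(ω/2) = (a − b)/(a + b) = 1.0000/3.000 = 0.3333, so ω = 2 arcsin(0.3333) ≈ 38.9°.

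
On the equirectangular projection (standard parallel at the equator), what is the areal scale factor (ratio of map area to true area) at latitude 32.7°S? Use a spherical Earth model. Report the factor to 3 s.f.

1.19

In the plate carrée (x = Rλ, y = Rφ), meridians are true-scale (h = 1) and parallels are stretched by k = sec φ.
Areal scale = h·k = 1 × sec φ; at 32.7°, h = 1.000, k = 1.188, so h·k = 1.188.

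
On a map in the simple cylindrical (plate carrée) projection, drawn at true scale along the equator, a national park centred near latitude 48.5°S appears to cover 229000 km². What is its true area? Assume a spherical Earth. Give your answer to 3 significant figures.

152000 km²

In the plate carrée (x = Rλ, y = Rφ), meridians are true-scale (h = 1) and parallels are stretched by k = sec φ.
Areal scale = h·k = 1 × sec φ; at 48.5°, h = 1.000, k = 1.509, so h·k = 1.509.
True area = apparent / (areal scale) = 229000 / 1.509 ≈ 152000 km².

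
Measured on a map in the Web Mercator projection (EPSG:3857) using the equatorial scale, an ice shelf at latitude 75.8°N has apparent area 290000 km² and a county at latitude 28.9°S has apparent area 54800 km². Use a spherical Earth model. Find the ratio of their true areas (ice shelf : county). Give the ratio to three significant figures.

On Mercator the areal scale is sec²φ, so true area = apparent × cos²φ.
True area of ice shelf: 290000 × cos²(75.8°) = 290000 × 0.06018 = 17450 km².
True area of county: 54800 × cos²(28.9°) = 54800 × 0.7664 = 42000 km².
Ratio = 17450 / 42000 ≈ 0.415.

0.415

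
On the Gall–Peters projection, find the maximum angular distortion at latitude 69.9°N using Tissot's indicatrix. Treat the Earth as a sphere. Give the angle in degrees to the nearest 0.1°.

76.3°

The Gall–Peters projection is cylindrical equal-area with φ₀ = 45°. A cylindrical equal-area projection with standard parallel φ₀ has meridian scale h = cos φ / cos φ₀ and parallel scale k = cos φ₀ / cos φ (so areas are preserved, h·k = 1).
At 69.9°: h = 0.4860, k = 2.058; principal scales a = 2.058, b = 0.4860.
sin(ω/2) = (a − b)/(a + b) = 1.572/2.544 = 0.6179, so ω = 2 arcsin(0.6179) ≈ 76.3°.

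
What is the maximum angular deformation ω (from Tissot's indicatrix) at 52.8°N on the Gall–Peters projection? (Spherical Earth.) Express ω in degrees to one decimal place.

17.9°

Gall–Peters is a cylindrical equal-area projection with standard parallels at ±45°. A cylindrical equal-area projection with standard parallel φ₀ has meridian scale h = cos φ / cos φ₀ and parallel scale k = cos φ₀ / cos φ (so areas are preserved, h·k = 1).
At 52.8°: h = 0.8550, k = 1.170; principal scales a = 1.170, b = 0.8550.
sin(ω/2) = (a − b)/(a + b) = 0.3145/2.025 = 0.1553, so ω = 2 arcsin(0.1553) ≈ 17.9°.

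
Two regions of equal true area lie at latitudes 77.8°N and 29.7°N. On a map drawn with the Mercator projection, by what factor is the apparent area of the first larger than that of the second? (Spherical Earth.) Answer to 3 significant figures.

16.9

Mercator areal scale is sec²φ.
At 77.8°: sec²(77.8°) = 1/0.2113² = 22.39.
At 29.7°: sec²(29.7°) = 1/0.8686² = 1.325.
Ratio = 22.39/1.325 = cos²(29.7°)/cos²(77.8°) ≈ 16.9.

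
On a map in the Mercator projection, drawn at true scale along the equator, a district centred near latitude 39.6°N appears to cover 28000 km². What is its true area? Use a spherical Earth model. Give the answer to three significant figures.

For Mercator, h = k = sec φ (a conformal cylindrical projection has a single point scale, 1/cos φ).
Areal scale = k² = sec²φ = 1/cos²(39.6°) = 1/0.7705² = 1.684.
True area = apparent / (areal scale) = 28000 / 1.684 ≈ 16600 km².

16600 km²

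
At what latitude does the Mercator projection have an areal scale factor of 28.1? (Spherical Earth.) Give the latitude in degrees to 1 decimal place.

79.1°

Mercator areal scale is sec²φ.
sec²φ = 28.1  ⇒  cos²φ = 0.03559  ⇒  cos φ = 0.1886.
φ = arccos(0.1886) ≈ 79.1°.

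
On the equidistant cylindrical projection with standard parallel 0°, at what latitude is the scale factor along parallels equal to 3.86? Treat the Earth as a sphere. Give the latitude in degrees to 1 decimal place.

75.0°

Plate carrée: h = 1, k = sec φ along parallels.
sec φ = 3.86  ⇒  cos φ = 0.2591  ⇒  φ ≈ 75.0°.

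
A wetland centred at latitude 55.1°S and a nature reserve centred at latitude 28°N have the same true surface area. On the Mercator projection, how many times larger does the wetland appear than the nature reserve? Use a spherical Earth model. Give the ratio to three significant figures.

2.38

Mercator is conformal with k = sec φ, so areal scale = k² = sec²φ.
At 55.1°: sec²(55.1°) = 1/0.5721² = 3.055.
At 28°: sec²(28°) = 1/0.8829² = 1.283.
Ratio = 3.055/1.283 = cos²(28°)/cos²(55.1°) ≈ 2.38.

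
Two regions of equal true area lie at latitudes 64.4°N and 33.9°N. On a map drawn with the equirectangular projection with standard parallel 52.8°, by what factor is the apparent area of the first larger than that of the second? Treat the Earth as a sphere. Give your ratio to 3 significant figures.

In the equirectangular projection with standard parallel φ₀ = 52.8° (x = Rλ cos φ₀, y = Rφ), meridians are true-scale (h = 1) and the parallel scale is k = cos φ₀ / cos φ.
Areal scale at 64.4°: h·k = 1.000 × 1.399 = 1.399.
Areal scale at 33.9°: h·k = 1.000 × 0.7284 = 0.7284.
Ratio = 1.399/0.7284 ≈ 1.92.

1.92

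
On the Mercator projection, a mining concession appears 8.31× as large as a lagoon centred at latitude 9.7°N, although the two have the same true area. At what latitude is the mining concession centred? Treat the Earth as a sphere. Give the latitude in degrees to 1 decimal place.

70.0°

For equal true areas on Mercator, apparent areas scale as sec²φ, so the ratio is cos²φ₂ / cos²φ₁.
cos²φ₂ / cos²φ₁ = 8.31  ⇒  cos φ₁ = cos 9.7° / √8.31 = 0.9857/2.883 = 0.3419.
φ₁ = arccos(0.3419) ≈ 70.0°.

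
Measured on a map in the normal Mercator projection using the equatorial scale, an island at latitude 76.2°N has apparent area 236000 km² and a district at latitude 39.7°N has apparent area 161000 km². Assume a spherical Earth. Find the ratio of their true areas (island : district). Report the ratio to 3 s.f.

Since Mercator area scale is 1/cos²φ, the true area equals the apparent area multiplied by cos²φ.
True area of island: 236000 × cos²(76.2°) = 236000 × 0.05690 = 13430 km².
True area of district: 161000 × cos²(39.7°) = 161000 × 0.5920 = 95310 km².
Ratio = 13430 / 95310 ≈ 0.141.

0.141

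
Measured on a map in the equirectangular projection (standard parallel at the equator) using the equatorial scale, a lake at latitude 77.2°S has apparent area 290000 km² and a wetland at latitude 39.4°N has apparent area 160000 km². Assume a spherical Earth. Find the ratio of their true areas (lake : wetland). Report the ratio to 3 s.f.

On the plate carrée, areal scale = h·k = 1 × sec φ, so true area = apparent × cos φ.
True area of lake: 290000 × cos(77.2°) = 290000 × 0.2215 = 64250 km².
True area of wetland: 160000 × cos(39.4°) = 160000 × 0.7727 = 123600 km².
Ratio = 64250 / 123600 ≈ 0.520.

0.520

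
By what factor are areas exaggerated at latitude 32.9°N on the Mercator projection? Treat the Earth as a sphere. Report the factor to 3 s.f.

1.42

The Mercator projection is conformal; its linear scale factor is the same in every direction and equals sec φ = 1/cos φ.
Areal scale = k² = sec²φ = 1/cos²(32.9°) = 1/0.8396² = 1.419.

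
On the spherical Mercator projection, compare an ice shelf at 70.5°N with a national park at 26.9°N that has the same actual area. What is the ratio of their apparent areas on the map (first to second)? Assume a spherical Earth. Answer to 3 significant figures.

7.14

Mercator areal scale is sec²φ.
At 70.5°: sec²(70.5°) = 1/0.3338² = 8.974.
At 26.9°: sec²(26.9°) = 1/0.8918² = 1.257.
Ratio = 8.974/1.257 = cos²(26.9°)/cos²(70.5°) ≈ 7.14.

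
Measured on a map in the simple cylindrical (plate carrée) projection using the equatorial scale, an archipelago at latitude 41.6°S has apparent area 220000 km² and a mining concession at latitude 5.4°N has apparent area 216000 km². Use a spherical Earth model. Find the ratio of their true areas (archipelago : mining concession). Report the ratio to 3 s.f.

0.765

Plate carrée has h = 1 and k = sec φ, giving areal scale sec φ; true area = (apparent area) · cos φ.
True area of archipelago: 220000 × cos(41.6°) = 220000 × 0.7478 = 164500 km².
True area of mining concession: 216000 × cos(5.4°) = 216000 × 0.9956 = 215000 km².
Ratio = 164500 / 215000 ≈ 0.765.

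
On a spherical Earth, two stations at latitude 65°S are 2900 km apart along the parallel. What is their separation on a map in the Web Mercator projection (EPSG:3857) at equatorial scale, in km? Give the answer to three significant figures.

For Mercator, h = k = sec φ (a conformal cylindrical projection has a single point scale, 1/cos φ).
Along the parallel, k = sec 65° = 1/0.4226 = 2.366.
Map distance = 2900 × 2.366 ≈ 6860 km.

6860 km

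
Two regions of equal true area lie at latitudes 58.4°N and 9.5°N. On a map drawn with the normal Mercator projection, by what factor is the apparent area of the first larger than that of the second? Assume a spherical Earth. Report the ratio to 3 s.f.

Mercator areal scale is sec²φ.
At 58.4°: sec²(58.4°) = 1/0.5240² = 3.642.
At 9.5°: sec²(9.5°) = 1/0.9863² = 1.028.
Ratio = 3.642/1.028 = cos²(9.5°)/cos²(58.4°) ≈ 3.54.

3.54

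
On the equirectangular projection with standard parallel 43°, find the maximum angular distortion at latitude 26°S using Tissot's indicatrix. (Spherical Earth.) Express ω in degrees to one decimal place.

With standard parallel φ₀ = 43°, the equirectangular projection gives x = Rλ cos φ₀, y = Rφ, so h = 1 and k = cos 43° / cos φ.
At 26°: h = 1.000, k = 0.8137; principal scales a = 1.000, b = 0.8137.
sin(ω/2) = (a − b)/(a + b) = 0.1863/1.814 = 0.1027, so ω = 2 arcsin(0.1027) ≈ 11.8°.

11.8°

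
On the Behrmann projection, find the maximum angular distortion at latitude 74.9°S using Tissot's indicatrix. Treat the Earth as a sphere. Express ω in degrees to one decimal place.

113.0°

Behrmann is a cylindrical equal-area projection with standard parallels at ±30°. Cylindrical equal-area (φ₀ = 30°): h = cos φ / cos 30° along meridians, k = cos 30° / cos φ along parallels; h·k = 1.
At 74.9°: h = 0.3008, k = 3.324; principal scales a = 3.324, b = 0.3008.
sin(ω/2) = (a − b)/(a + b) = 3.024/3.625 = 0.8340, so ω = 2 arcsin(0.8340) ≈ 113.0°.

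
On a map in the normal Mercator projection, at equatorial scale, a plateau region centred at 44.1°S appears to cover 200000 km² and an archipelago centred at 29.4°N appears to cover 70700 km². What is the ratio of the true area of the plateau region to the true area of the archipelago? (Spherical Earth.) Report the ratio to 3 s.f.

1.92

Since Mercator area scale is 1/cos²φ, the true area equals the apparent area multiplied by cos²φ.
True area of plateau region: 200000 × cos²(44.1°) = 200000 × 0.5157 = 103100 km².
True area of archipelago: 70700 × cos²(29.4°) = 70700 × 0.7590 = 53660 km².
Ratio = 103100 / 53660 ≈ 1.92.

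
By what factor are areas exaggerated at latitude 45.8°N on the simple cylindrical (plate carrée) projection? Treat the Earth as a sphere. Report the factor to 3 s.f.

1.43

In the plate carrée (x = Rλ, y = Rφ), meridians are true-scale (h = 1) and parallels are stretched by k = sec φ.
Areal scale = h·k = 1 × sec φ; at 45.8°, h = 1.000, k = 1.434, so h·k = 1.434.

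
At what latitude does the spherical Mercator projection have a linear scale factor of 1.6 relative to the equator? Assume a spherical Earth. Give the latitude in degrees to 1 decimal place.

Mercator scale is k = sec φ = 1/cos φ.
1/cos φ = 1.6  ⇒  cos φ = 0.6250  ⇒  φ = arccos(0.6250) ≈ 51.3°.

51.3°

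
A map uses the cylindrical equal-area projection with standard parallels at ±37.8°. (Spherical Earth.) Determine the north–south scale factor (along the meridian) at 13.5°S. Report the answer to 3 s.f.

1.23

A cylindrical equal-area projection with standard parallel φ₀ has meridian scale h = cos φ / cos φ₀ and parallel scale k = cos φ₀ / cos φ (so areas are preserved, h·k = 1).
h = cos 13.5° / cos 37.8° = 0.9724/0.7902 = 1.231.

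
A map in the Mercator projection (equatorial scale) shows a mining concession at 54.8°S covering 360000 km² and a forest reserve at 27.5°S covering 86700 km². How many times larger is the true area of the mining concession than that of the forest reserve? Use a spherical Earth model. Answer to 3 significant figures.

Mercator's areal exaggeration is sec²φ; hence true area = (apparent area) · cos²φ.
True area of mining concession: 360000 × cos²(54.8°) = 360000 × 0.3323 = 119600 km².
True area of forest reserve: 86700 × cos²(27.5°) = 86700 × 0.7868 = 68210 km².
Ratio = 119600 / 68210 ≈ 1.75.

1.75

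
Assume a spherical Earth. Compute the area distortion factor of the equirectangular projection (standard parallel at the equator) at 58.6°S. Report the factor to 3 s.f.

1.92

Plate carrée maps x = Rλ, y = Rφ. The meridian scale is h = 1 and the parallel scale is k = 1/cos φ = sec φ.
Areal scale = h·k = 1 × sec φ; at 58.6°, h = 1.000, k = 1.919, so h·k = 1.919.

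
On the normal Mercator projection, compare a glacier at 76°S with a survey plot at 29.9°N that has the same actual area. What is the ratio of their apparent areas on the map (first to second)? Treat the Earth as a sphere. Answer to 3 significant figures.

12.8

On Mercator, area is exaggerated by sec²φ = 1/cos²φ.
At 76°: sec²(76°) = 1/0.2419² = 17.09.
At 29.9°: sec²(29.9°) = 1/0.8669² = 1.331.
Ratio = 17.09/1.331 = cos²(29.9°)/cos²(76°) ≈ 12.8.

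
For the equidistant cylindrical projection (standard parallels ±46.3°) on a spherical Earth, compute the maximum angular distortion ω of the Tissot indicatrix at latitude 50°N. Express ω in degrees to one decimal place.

4.1°

The equidistant cylindrical projection with φ₀ = 46.3° has h = 1 (meridians true) and k = cos φ₀ / cos φ along parallels.
At 50°: h = 1.000, k = 1.075; principal scales a = 1.075, b = 1.000.
sin(ω/2) = (a − b)/(a + b) = 0.07482/2.075 = 0.03606, so ω = 2 arcsin(0.03606) ≈ 4.1°.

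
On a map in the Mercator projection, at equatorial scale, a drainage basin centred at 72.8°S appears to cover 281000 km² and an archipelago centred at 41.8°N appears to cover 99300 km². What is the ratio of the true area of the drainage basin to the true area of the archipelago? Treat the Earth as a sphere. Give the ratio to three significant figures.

Since Mercator area scale is 1/cos²φ, the true area equals the apparent area multiplied by cos²φ.
True area of drainage basin: 281000 × cos²(72.8°) = 281000 × 0.08744 = 24570 km².
True area of archipelago: 99300 × cos²(41.8°) = 99300 × 0.5557 = 55180 km².
Ratio = 24570 / 55180 ≈ 0.445.

0.445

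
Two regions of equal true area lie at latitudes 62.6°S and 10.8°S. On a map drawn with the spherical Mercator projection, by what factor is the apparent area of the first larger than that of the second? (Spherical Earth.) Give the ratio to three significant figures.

4.56

Mercator areal scale is sec²φ.
At 62.6°: sec²(62.6°) = 1/0.4602² = 4.722.
At 10.8°: sec²(10.8°) = 1/0.9823² = 1.036.
Ratio = 4.722/1.036 = cos²(10.8°)/cos²(62.6°) ≈ 4.56.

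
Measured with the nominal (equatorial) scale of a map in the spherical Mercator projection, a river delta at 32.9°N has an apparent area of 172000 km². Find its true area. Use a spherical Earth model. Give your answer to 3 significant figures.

Mercator is conformal, so the point scale is isotropic: h = k = sec φ = 1/cos φ.
Areal scale = k² = sec²φ = 1/cos²(32.9°) = 1/0.8396² = 1.419.
True area = apparent / (areal scale) = 172000 / 1.419 ≈ 121000 km².

121000 km²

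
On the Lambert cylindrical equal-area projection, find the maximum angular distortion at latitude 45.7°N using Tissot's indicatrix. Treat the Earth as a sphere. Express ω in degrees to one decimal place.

The Lambert cylindrical equal-area projection is the cylindrical equal-area projection with its standard parallel at the equator (φ₀ = 0). Cylindrical equal-area (φ₀ = 0°): h = cos φ / cos 0° along meridians, k = cos 0° / cos φ along parallels; h·k = 1.
At 45.7°: h = 0.6984, k = 1.432; principal scales a = 1.432, b = 0.6984.
sin(ω/2) = (a − b)/(a + b) = 0.7334/2.130 = 0.3443, so ω = 2 arcsin(0.3443) ≈ 40.3°.

40.3°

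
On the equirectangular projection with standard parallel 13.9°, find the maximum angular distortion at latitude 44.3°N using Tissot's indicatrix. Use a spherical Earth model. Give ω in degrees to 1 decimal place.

17.4°

The equidistant cylindrical projection with φ₀ = 13.9° has h = 1 (meridians true) and k = cos φ₀ / cos φ along parallels.
At 44.3°: h = 1.000, k = 1.356; principal scales a = 1.356, b = 1.000.
sin(ω/2) = (a − b)/(a + b) = 0.3563/2.356 = 0.1512, so ω = 2 arcsin(0.1512) ≈ 17.4°.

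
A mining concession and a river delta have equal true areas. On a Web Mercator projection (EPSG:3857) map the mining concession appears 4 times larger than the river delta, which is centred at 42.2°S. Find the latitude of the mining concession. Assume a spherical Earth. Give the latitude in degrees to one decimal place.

Mercator areal scale is sec²φ, so apparent-area ratio = sec²φ₁ / sec²φ₂ = cos²φ₂ / cos²φ₁.
cos²φ₂ / cos²φ₁ = 4  ⇒  cos φ₁ = cos 42.2° / √4 = 0.7408/2.000 = 0.3704.
φ₁ = arccos(0.3704) ≈ 68.3°.

68.3°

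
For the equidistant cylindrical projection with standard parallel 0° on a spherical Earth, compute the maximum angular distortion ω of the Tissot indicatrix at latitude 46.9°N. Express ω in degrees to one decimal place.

Plate carrée maps x = Rλ, y = Rφ. The meridian scale is h = 1 and the parallel scale is k = 1/cos φ = sec φ.
At 46.9°: h = 1.000, k = 1.464; principal scales a = 1.464, b = 1.000.
sin(ω/2) = (a − b)/(a + b) = 0.4635/2.464 = 0.1882, so ω = 2 arcsin(0.1882) ≈ 21.7°.

21.7°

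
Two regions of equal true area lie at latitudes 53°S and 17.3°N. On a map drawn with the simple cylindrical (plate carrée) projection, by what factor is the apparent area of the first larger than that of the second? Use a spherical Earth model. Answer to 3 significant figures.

1.59

In the plate carrée (x = Rλ, y = Rφ), meridians are true-scale (h = 1) and parallels are stretched by k = sec φ.
Areal scale at 53°: h·k = 1.000 × 1.662 = 1.662.
Areal scale at 17.3°: h·k = 1.000 × 1.047 = 1.047.
Ratio = 1.662/1.047 ≈ 1.59.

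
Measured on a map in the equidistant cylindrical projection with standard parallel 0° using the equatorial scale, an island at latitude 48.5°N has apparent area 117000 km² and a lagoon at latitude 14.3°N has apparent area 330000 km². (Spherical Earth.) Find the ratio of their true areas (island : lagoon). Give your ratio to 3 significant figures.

On the plate carrée, areal scale = h·k = 1 × sec φ, so true area = apparent × cos φ.
True area of island: 117000 × cos(48.5°) = 117000 × 0.6626 = 77530 km².
True area of lagoon: 330000 × cos(14.3°) = 330000 × 0.9690 = 319800 km².
Ratio = 77530 / 319800 ≈ 0.242.

0.242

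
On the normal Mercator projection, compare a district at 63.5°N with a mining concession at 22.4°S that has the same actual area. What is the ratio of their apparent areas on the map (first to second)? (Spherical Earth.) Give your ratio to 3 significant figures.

4.29

Mercator is conformal with k = sec φ, so areal scale = k² = sec²φ.
At 63.5°: sec²(63.5°) = 1/0.4462² = 5.023.
At 22.4°: sec²(22.4°) = 1/0.9245² = 1.170.
Ratio = 5.023/1.170 = cos²(22.4°)/cos²(63.5°) ≈ 4.29.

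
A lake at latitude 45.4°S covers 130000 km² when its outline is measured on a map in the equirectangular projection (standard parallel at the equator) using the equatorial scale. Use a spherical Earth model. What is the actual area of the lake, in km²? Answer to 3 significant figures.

91300 km²

In the plate carrée (x = Rλ, y = Rφ), meridians are true-scale (h = 1) and parallels are stretched by k = sec φ.
Areal scale = h·k = 1 × sec φ; at 45.4°, h = 1.000, k = 1.424, so h·k = 1.424.
True area = apparent / (areal scale) = 130000 / 1.424 ≈ 91300 km².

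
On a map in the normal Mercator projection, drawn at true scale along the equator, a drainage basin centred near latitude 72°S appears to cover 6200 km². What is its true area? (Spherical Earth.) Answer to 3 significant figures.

For Mercator, h = k = sec φ (a conformal cylindrical projection has a single point scale, 1/cos φ).
Areal scale = k² = sec²φ = 1/cos²(72°) = 1/0.3090² = 10.47.
True area = apparent / (areal scale) = 6200 / 10.47 ≈ 592 km².

592 km²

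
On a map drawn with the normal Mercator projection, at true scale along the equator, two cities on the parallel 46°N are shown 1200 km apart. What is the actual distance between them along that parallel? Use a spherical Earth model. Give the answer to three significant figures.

834 km

For Mercator, h = k = sec φ (a conformal cylindrical projection has a single point scale, 1/cos φ).
Along the parallel at 46°, map distances are exaggerated by k = sec 46° = 1.440.
True distance = 1200 / 1.440 = 1200 × cos 46° ≈ 834 km.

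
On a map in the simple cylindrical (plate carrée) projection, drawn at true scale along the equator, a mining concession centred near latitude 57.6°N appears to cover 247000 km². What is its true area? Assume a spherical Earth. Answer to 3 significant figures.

132000 km²

In the plate carrée (x = Rλ, y = Rφ), meridians are true-scale (h = 1) and parallels are stretched by k = sec φ.
Areal scale = h·k = 1 × sec φ; at 57.6°, h = 1.000, k = 1.866, so h·k = 1.866.
True area = apparent / (areal scale) = 247000 / 1.866 ≈ 132000 km².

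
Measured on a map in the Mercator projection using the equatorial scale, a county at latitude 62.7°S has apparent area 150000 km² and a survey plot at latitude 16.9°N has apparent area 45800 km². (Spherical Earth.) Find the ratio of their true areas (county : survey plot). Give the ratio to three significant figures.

0.753

Mercator's areal exaggeration is sec²φ; hence true area = (apparent area) · cos²φ.
True area of county: 150000 × cos²(62.7°) = 150000 × 0.2104 = 31550 km².
True area of survey plot: 45800 × cos²(16.9°) = 45800 × 0.9155 = 41930 km².
Ratio = 31550 / 41930 ≈ 0.753.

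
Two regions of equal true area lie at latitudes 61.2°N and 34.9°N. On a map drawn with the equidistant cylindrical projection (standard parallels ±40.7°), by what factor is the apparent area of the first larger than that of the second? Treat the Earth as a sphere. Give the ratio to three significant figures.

With standard parallel φ₀ = 40.7°, the equirectangular projection gives x = Rλ cos φ₀, y = Rφ, so h = 1 and k = cos 40.7° / cos φ.
Areal scale at 61.2°: h·k = 1.000 × 1.574 = 1.574.
Areal scale at 34.9°: h·k = 1.000 × 0.9244 = 0.9244.
Ratio = 1.574/0.9244 ≈ 1.70.

1.70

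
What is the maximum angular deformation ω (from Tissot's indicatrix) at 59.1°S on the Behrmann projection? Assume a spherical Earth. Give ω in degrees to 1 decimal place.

Behrmann is a cylindrical equal-area projection with standard parallels at ±30°. A cylindrical equal-area projection with standard parallel φ₀ has meridian scale h = cos φ / cos φ₀ and parallel scale k = cos φ₀ / cos φ (so areas are preserved, h·k = 1).
At 59.1°: h = 0.5930, k = 1.686; principal scales a = 1.686, b = 0.5930.
sin(ω/2) = (a − b)/(a + b) = 1.093/2.279 = 0.4797, so ω = 2 arcsin(0.4797) ≈ 57.3°.

57.3°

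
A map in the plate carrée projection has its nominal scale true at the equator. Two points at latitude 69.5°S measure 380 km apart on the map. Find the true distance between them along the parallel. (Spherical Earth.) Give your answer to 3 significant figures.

133 km

Plate carrée maps x = Rλ, y = Rφ. The meridian scale is h = 1 and the parallel scale is k = 1/cos φ = sec φ.
Along the parallel at 69.5°, map distances are exaggerated by k = sec 69.5° = 2.855.
True distance = 380 / 2.855 = 380 × cos 69.5° ≈ 133 km.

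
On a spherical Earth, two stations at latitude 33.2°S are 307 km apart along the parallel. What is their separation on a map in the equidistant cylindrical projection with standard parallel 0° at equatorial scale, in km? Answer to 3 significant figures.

For the equirectangular projection with φ₀ = 0 (plate carrée), h = 1 along meridians and k = sec φ along parallels.
Along the parallel, k = sec 33.2° = 1/0.8368 = 1.195.
Map distance = 307 × 1.195 ≈ 367 km.

367 km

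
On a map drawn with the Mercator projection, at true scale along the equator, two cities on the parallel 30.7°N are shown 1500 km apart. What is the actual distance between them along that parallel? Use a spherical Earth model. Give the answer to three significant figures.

The Mercator projection is conformal; its linear scale factor is the same in every direction and equals sec φ = 1/cos φ.
Along the parallel at 30.7°, map distances are exaggerated by k = sec 30.7° = 1.163.
True distance = 1500 / 1.163 = 1500 × cos 30.7° ≈ 1290 km.

1290 km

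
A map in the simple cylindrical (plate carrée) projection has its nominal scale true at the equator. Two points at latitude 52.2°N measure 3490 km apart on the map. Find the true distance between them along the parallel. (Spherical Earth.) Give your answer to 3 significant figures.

Plate carrée maps x = Rλ, y = Rφ. The meridian scale is h = 1 and the parallel scale is k = 1/cos φ = sec φ.
Along the parallel at 52.2°, map distances are exaggerated by k = sec 52.2° = 1.632.
True distance = 3490 / 1.632 = 3490 × cos 52.2° ≈ 2140 km.

2140 km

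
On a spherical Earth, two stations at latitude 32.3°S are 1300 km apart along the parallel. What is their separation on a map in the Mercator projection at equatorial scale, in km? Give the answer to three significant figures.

Mercator is conformal, so the point scale is isotropic: h = k = sec φ = 1/cos φ.
Along the parallel, k = sec 32.3° = 1/0.8453 = 1.183.
Map distance = 1300 × 1.183 ≈ 1540 km.

1540 km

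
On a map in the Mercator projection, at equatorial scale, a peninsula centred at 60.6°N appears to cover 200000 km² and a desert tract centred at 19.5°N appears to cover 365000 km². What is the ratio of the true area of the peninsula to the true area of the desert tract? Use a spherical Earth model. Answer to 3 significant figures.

0.149

On Mercator the areal scale is sec²φ, so true area = apparent × cos²φ.
True area of peninsula: 200000 × cos²(60.6°) = 200000 × 0.2410 = 48200 km².
True area of desert tract: 365000 × cos²(19.5°) = 365000 × 0.8886 = 324300 km².
Ratio = 48200 / 324300 ≈ 0.149.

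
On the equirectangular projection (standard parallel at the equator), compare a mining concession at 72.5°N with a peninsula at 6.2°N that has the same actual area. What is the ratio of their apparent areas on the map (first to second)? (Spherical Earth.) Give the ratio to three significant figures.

3.31

Plate carrée maps x = Rλ, y = Rφ. The meridian scale is h = 1 and the parallel scale is k = 1/cos φ = sec φ.
Areal scale at 72.5°: h·k = 1.000 × 3.326 = 3.326.
Areal scale at 6.2°: h·k = 1.000 × 1.006 = 1.006.
Ratio = 3.326/1.006 ≈ 3.31.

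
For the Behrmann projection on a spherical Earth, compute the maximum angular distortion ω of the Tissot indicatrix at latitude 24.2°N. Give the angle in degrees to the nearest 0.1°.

The Behrmann projection is cylindrical equal-area with φ₀ = 30°. For cylindrical equal-area with standard parallel φ₀, h = cos φ / cos φ₀ and k = cos φ₀ / cos φ, so h·k = 1.
At 24.2°: h = 1.053, k = 0.9495; principal scales a = 1.053, b = 0.9495.
sin(ω/2) = (a − b)/(a + b) = 0.1038/2.003 = 0.05181, so ω = 2 arcsin(0.05181) ≈ 5.9°.

5.9°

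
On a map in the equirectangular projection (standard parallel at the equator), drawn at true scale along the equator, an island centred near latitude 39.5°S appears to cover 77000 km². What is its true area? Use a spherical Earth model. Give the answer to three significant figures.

59400 km²

For the equirectangular projection with φ₀ = 0 (plate carrée), h = 1 along meridians and k = sec φ along parallels.
Areal scale = h·k = 1 × sec φ; at 39.5°, h = 1.000, k = 1.296, so h·k = 1.296.
True area = apparent / (areal scale) = 77000 / 1.296 ≈ 59400 km².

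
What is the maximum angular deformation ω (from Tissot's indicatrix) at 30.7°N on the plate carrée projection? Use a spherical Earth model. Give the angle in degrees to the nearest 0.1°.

Plate carrée maps x = Rλ, y = Rφ. The meridian scale is h = 1 and the parallel scale is k = 1/cos φ = sec φ.
At 30.7°: h = 1.000, k = 1.163; principal scales a = 1.163, b = 1.000.
sin(ω/2) = (a − b)/(a + b) = 0.1630/2.163 = 0.07535, so ω = 2 arcsin(0.07535) ≈ 8.6°.

8.6°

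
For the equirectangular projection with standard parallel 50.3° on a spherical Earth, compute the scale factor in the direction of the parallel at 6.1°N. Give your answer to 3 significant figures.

0.642

The equidistant cylindrical projection with φ₀ = 50.3° has h = 1 (meridians true) and k = cos φ₀ / cos φ along parallels.
k = cos 50.3° / cos 6.1° = 0.6388/0.9943 = 0.6424.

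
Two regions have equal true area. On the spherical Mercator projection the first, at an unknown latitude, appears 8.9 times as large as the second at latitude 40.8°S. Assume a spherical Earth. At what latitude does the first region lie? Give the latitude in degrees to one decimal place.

Mercator areal scale is sec²φ, so apparent-area ratio = sec²φ₁ / sec²φ₂ = cos²φ₂ / cos²φ₁.
cos²φ₂ / cos²φ₁ = 8.9  ⇒  cos φ₁ = cos 40.8° / √8.9 = 0.7570/2.983 = 0.2537.
φ₁ = arccos(0.2537) ≈ 75.3°.

75.3°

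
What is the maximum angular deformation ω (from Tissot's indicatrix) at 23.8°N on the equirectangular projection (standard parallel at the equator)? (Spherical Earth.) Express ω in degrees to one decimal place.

5.1°

In the plate carrée (x = Rλ, y = Rφ), meridians are true-scale (h = 1) and parallels are stretched by k = sec φ.
At 23.8°: h = 1.000, k = 1.093; principal scales a = 1.093, b = 1.000.
sin(ω/2) = (a − b)/(a + b) = 0.09294/2.093 = 0.04441, so ω = 2 arcsin(0.04441) ≈ 5.1°.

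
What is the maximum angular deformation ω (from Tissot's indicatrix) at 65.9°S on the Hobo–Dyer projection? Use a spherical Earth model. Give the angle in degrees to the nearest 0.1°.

The Hobo–Dyer projection is cylindrical equal-area with φ₀ = 37.5°. Cylindrical equal-area (φ₀ = 37.5°): h = cos φ / cos 37.5° along meridians, k = cos 37.5° / cos φ along parallels; h·k = 1.
At 65.9°: h = 0.5147, k = 1.943; principal scales a = 1.943, b = 0.5147.
sin(ω/2) = (a − b)/(a + b) = 1.428/2.458 = 0.5811, so ω = 2 arcsin(0.5811) ≈ 71.1°.

71.1°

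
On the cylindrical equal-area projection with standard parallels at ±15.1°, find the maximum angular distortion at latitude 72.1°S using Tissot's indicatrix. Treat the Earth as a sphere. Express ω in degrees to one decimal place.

109.4°

A cylindrical equal-area projection with standard parallel φ₀ has meridian scale h = cos φ / cos φ₀ and parallel scale k = cos φ₀ / cos φ (so areas are preserved, h·k = 1).
At 72.1°: h = 0.3183, k = 3.141; principal scales a = 3.141, b = 0.3183.
sin(ω/2) = (a − b)/(a + b) = 2.823/3.460 = 0.8160, so ω = 2 arcsin(0.8160) ≈ 109.4°.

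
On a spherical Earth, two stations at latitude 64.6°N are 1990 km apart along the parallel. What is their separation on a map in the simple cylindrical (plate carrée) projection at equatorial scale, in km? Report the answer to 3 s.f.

4640 km

In the plate carrée (x = Rλ, y = Rφ), meridians are true-scale (h = 1) and parallels are stretched by k = sec φ.
Along the parallel, k = sec 64.6° = 1/0.4289 = 2.331.
Map distance = 1990 × 2.331 ≈ 4640 km.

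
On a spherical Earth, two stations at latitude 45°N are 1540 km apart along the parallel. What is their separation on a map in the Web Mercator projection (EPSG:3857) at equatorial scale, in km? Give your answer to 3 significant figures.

2180 km

The Mercator projection is conformal; its linear scale factor is the same in every direction and equals sec φ = 1/cos φ.
Along the parallel, k = sec 45° = 1/0.7071 = 1.414.
Map distance = 1540 × 1.414 ≈ 2180 km.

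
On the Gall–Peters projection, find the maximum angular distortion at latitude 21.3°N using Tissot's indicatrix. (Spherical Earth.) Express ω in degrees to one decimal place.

The Gall–Peters projection is cylindrical equal-area with φ₀ = 45°. Cylindrical equal-area (φ₀ = 45°): h = cos φ / cos 45° along meridians, k = cos 45° / cos φ along parallels; h·k = 1.
At 21.3°: h = 1.318, k = 0.7589; principal scales a = 1.318, b = 0.7589.
sin(ω/2) = (a − b)/(a + b) = 0.5587/2.077 = 0.2690, so ω = 2 arcsin(0.2690) ≈ 31.2°.

31.2°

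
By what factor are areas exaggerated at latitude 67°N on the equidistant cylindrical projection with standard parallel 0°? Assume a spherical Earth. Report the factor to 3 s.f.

For the equirectangular projection with φ₀ = 0 (plate carrée), h = 1 along meridians and k = sec φ along parallels.
Areal scale = h·k = 1 × sec φ; at 67°, h = 1.000, k = 2.559, so h·k = 2.559.

2.56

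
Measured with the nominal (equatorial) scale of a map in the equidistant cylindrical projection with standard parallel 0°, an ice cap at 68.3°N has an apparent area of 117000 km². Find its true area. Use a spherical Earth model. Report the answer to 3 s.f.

43300 km²

Plate carrée maps x = Rλ, y = Rφ. The meridian scale is h = 1 and the parallel scale is k = 1/cos φ = sec φ.
Areal scale = h·k = 1 × sec φ; at 68.3°, h = 1.000, k = 2.705, so h·k = 2.705.
True area = apparent / (areal scale) = 117000 / 2.705 ≈ 43300 km².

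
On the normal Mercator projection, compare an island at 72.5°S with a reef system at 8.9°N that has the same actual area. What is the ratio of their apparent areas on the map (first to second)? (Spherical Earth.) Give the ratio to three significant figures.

Mercator areal scale is sec²φ.
At 72.5°: sec²(72.5°) = 1/0.3007² = 11.06.
At 8.9°: sec²(8.9°) = 1/0.9880² = 1.025.
Ratio = 11.06/1.025 = cos²(8.9°)/cos²(72.5°) ≈ 10.8.

10.8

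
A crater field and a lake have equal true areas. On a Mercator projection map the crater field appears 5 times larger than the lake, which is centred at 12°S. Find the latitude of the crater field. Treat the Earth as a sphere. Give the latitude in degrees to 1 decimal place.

On Mercator, (apparent₁)/(apparent₂) = sec²φ₁ / sec²φ₂ when true areas are equal.
cos²φ₂ / cos²φ₁ = 5  ⇒  cos φ₁ = cos 12° / √5 = 0.9781/2.236 = 0.4374.
φ₁ = arccos(0.4374) ≈ 64.1°.

64.1°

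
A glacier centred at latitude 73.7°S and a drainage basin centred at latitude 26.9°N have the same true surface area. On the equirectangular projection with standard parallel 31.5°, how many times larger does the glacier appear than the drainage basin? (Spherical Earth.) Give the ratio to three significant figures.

3.18

With standard parallel φ₀ = 31.5°, the equirectangular projection gives x = Rλ cos φ₀, y = Rφ, so h = 1 and k = cos 31.5° / cos φ.
Areal scale at 73.7°: h·k = 1.000 × 3.038 = 3.038.
Areal scale at 26.9°: h·k = 1.000 × 0.9561 = 0.9561.
Ratio = 3.038/0.9561 ≈ 3.18.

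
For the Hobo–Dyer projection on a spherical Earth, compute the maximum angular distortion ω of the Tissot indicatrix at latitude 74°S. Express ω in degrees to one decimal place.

The Hobo–Dyer projection is cylindrical equal-area with φ₀ = 37.5°. A cylindrical equal-area projection with standard parallel φ₀ has meridian scale h = cos φ / cos φ₀ and parallel scale k = cos φ₀ / cos φ (so areas are preserved, h·k = 1).
At 74°: h = 0.3474, k = 2.878; principal scales a = 2.878, b = 0.3474.
sin(ω/2) = (a − b)/(a + b) = 2.531/3.226 = 0.7846, so ω = 2 arcsin(0.7846) ≈ 103.4°.

103.4°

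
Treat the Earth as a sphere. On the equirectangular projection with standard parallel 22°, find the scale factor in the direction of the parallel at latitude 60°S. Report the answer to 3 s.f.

1.85

With standard parallel φ₀ = 22°, the equirectangular projection gives x = Rλ cos φ₀, y = Rφ, so h = 1 and k = cos 22° / cos φ.
k = cos 22° / cos 60° = 0.9272/0.5000 = 1.854.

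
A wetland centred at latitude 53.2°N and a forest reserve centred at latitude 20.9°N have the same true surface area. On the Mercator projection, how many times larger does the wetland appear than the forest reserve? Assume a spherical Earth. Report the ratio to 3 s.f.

Mercator is conformal with k = sec φ, so areal scale = k² = sec²φ.
At 53.2°: sec²(53.2°) = 1/0.5990² = 2.787.
At 20.9°: sec²(20.9°) = 1/0.9342² = 1.146.
Ratio = 2.787/1.146 = cos²(20.9°)/cos²(53.2°) ≈ 2.43.

2.43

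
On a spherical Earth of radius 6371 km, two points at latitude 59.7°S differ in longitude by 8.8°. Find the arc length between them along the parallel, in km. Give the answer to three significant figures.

494 km

Arc length along a parallel = R cos φ · Δλ (with Δλ in radians).
= 6371 × cos 59.7° × (8.8° × π/180) = 6371 × 0.5045 × 0.1536 ≈ 494 km.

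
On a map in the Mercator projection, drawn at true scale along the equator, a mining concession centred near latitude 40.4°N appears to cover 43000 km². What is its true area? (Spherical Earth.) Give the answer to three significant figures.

24900 km²

Mercator is conformal, so the point scale is isotropic: h = k = sec φ = 1/cos φ.
Areal scale = k² = sec²φ = 1/cos²(40.4°) = 1/0.7615² = 1.724.
True area = apparent / (areal scale) = 43000 / 1.724 ≈ 24900 km².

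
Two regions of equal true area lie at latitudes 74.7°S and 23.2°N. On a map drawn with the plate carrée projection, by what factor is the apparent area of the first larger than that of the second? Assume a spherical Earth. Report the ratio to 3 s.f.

3.48

For the equirectangular projection with φ₀ = 0 (plate carrée), h = 1 along meridians and k = sec φ along parallels.
Areal scale at 74.7°: h·k = 1.000 × 3.790 = 3.790.
Areal scale at 23.2°: h·k = 1.000 × 1.088 = 1.088.
Ratio = 3.790/1.088 ≈ 3.48.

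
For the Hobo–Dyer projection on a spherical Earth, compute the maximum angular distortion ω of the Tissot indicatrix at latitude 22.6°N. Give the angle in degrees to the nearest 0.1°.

The Hobo–Dyer projection is cylindrical equal-area with φ₀ = 37.5°. Cylindrical equal-area (φ₀ = 37.5°): h = cos φ / cos 37.5° along meridians, k = cos 37.5° / cos φ along parallels; h·k = 1.
At 22.6°: h = 1.164, k = 0.8593; principal scales a = 1.164, b = 0.8593.
sin(ω/2) = (a − b)/(a + b) = 0.3043/2.023 = 0.1504, so ω = 2 arcsin(0.1504) ≈ 17.3°.

17.3°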